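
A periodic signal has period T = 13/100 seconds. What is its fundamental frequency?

The fundamental frequency is the reciprocal of the period.
f = 1/T = 1/(13/100) = 100/13 Hz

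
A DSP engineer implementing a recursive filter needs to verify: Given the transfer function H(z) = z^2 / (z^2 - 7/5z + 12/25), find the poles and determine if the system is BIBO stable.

Poles are roots of the denominator: z^2 - 7/5z + 12/25 = 0.
Quadratic formula: z = [-(-7/5) +/- sqrt((-7/5)^2 - 4*(12/25))] / 2
Discriminant = 49/25 - 48/25 = 1/25; sqrt = 1/5.
z = (7/5 +/- 1/5) / 2 => z = 4/5 or z = 3/5.
|p1| = 3/5, |p2| = 4/5.
For BIBO stability, all poles must lie inside the unit circle (|p| < 1).
System is STABLE since both |p| < 1.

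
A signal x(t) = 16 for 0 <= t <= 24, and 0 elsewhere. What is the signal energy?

Energy = integral of |x(t)|^2 dt over the signal duration
= 16^2 * 24 = 256 * 24 = 6144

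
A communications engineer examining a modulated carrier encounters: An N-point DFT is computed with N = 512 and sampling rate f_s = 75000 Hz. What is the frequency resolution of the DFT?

DFT frequency resolution = f_s / N
= 75000 / 512 = 9375/64 Hz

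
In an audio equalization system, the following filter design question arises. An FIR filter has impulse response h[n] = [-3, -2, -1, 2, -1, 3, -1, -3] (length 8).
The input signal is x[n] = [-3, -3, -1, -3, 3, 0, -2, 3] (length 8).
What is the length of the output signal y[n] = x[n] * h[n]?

For linear convolution, the output length is:
len(y) = len(x) + len(h) - 1 = 8 + 8 - 1 = 15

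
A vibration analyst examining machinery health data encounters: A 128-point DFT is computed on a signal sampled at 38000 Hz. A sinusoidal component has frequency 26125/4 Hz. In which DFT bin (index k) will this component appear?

DFT frequency resolution = f_s/N = 38000/128 = 2375/8 Hz
Bin index k = f_signal / resolution = 26125/4 / 2375/8 = 22
The signal frequency 26125/4 Hz falls in DFT bin k = 22.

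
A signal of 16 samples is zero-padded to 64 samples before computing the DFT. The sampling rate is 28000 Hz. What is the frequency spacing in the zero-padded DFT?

Original DFT: N = 16, resolution = f_s/N = 28000/16 = 1750 Hz
Zero-padded DFT: N = 64, resolution = f_s/N = 28000/64 = 875/2 Hz
Zero-padding interpolates the spectrum (finer frequency grid)
but does NOT improve the true spectral resolution (ability to resolve close frequencies).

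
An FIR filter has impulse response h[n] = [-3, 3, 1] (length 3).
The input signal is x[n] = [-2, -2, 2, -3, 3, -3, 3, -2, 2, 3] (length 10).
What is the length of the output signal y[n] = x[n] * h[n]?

For linear convolution, the output length is:
len(y) = len(x) + len(h) - 1 = 10 + 3 - 1 = 12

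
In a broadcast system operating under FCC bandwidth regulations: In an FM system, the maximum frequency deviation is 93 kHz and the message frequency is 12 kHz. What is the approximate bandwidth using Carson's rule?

Carson's rule: BW = 2*(delta_f + f_m)
= 2*(93 + 12) kHz = 210 kHz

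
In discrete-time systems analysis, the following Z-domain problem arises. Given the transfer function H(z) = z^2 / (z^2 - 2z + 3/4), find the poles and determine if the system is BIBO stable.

Poles are roots of the denominator: z^2 - 2z + 3/4 = 0.
Quadratic formula: z = [-(-2) +/- sqrt((-2)^2 - 4*(3/4))] / 2
Discriminant = 4 - 3 = 1; sqrt = 1.
z = (2 +/- 1) / 2 => z = 3/2 or z = 1/2.
|p1| = 3/2, |p2| = 1/2.
For BIBO stability, all poles must lie inside the unit circle (|p| < 1).
System is UNSTABLE since at least one |p| >= 1.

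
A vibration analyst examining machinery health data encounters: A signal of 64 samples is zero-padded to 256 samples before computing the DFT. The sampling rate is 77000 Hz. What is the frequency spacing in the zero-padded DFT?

Original DFT: N = 64, resolution = f_s/N = 77000/64 = 9625/8 Hz
Zero-padded DFT: N = 256, resolution = f_s/N = 77000/256 = 9625/32 Hz
Zero-padding interpolates the spectrum (finer frequency grid)
but does NOT improve the true spectral resolution (ability to resolve close frequencies).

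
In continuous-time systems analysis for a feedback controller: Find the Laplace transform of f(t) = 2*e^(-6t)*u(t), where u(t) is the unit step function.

Standard Laplace transform pair:
e^(-at)*u(t) <-> 1/(s+a)
With a = 6: L{2*e^(-6t)*u(t)} = 2/(s+6), ROC: Re(s) > -6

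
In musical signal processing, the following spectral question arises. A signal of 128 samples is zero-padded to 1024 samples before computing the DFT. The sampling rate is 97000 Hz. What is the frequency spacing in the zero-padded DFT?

Original DFT: N = 128, resolution = f_s/N = 97000/128 = 12125/16 Hz
Zero-padded DFT: N = 1024, resolution = f_s/N = 97000/1024 = 12125/128 Hz
Zero-padding interpolates the spectrum (finer frequency grid)
but does NOT improve the true spectral resolution (ability to resolve close frequencies).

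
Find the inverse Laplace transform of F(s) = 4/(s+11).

Standard pair: k/(s+a) <-> k*e^(-at)*u(t)
With k=4, a=11: f(t) = 4*e^(-11t)*u(t)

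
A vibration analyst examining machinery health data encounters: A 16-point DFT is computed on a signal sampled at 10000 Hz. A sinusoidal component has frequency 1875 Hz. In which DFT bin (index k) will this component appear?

DFT frequency resolution = f_s/N = 10000/16 = 625 Hz
Bin index k = f_signal / resolution = 1875 / 625 = 3
The signal frequency 1875 Hz falls in DFT bin k = 3.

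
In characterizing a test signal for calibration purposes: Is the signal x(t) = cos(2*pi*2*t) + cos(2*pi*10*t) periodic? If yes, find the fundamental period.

f1 = 2 Hz, f2 = 10 Hz
Period T1 = 1/2, T2 = 1/10
Ratio T1/T2 = 10/2, which is rational.
The signal is periodic with fundamental period T = 1/GCD(2,10) = 1/2 s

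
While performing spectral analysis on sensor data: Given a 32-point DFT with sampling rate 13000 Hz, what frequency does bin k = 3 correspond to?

The frequency of DFT bin k is: f_k = k * f_s / N
f_3 = 3 * 13000 / 32 = 4875/4 Hz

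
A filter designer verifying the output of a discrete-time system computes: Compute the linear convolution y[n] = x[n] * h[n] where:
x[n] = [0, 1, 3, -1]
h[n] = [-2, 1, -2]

y[n] = sum_k x[k]*h[n-k]. Output length = len(x) + len(h) - 1 = 4 + 3 - 1 = 6.
y[0] = 0*-2 = 0
y[1] = 1*-2 + 0*1 = -2
y[2] = 3*-2 + 1*1 + 0*-2 = -5
y[3] = -1*-2 + 3*1 + 1*-2 = 3
y[4] = -1*1 + 3*-2 = -7
y[5] = -1*-2 = 2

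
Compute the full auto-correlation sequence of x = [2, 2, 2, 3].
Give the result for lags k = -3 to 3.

r_xx[k] = sum_m x[m]*x[m+k], indexed from 0, for k = -3 to 3:
  r_xx[-3] = x[3]*x[0] = 6
  r_xx[-2] = x[2]*x[0] + x[3]*x[1] = 10
  r_xx[-1] = x[1]*x[0] + x[2]*x[1] + x[3]*x[2] = 14
  r_xx[0] = x[0]*x[0] + x[1]*x[1] + x[2]*x[2] + x[3]*x[3] = 21
  r_xx[1] = x[0]*x[1] + x[1]*x[2] + x[2]*x[3] = 14
  r_xx[2] = x[0]*x[2] + x[1]*x[3] = 10
  r_xx[3] = x[0]*x[3] = 6
r_xx = [6, 10, 14, 21, 14, 10, 6]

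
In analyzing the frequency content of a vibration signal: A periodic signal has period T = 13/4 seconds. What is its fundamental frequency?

The fundamental frequency is the reciprocal of the period.
f = 1/T = 1/(13/4) = 4/13 Hz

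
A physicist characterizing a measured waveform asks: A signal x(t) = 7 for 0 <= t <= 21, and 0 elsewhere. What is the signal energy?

Energy = integral of |x(t)|^2 dt over the signal duration
= 7^2 * 21 = 49 * 21 = 1029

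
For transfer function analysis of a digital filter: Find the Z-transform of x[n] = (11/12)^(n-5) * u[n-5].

Time-shifting property: if X(z) = Z{x[n]}, then Z{x[n-d]} = z^(-d) * X(z)
X(z) = z/(z - 11/12) for x[n] = (11/12)^n * u[n]
Z{x[n-5]} = z^(-5) * z/(z - 11/12) = z^(-4)/(z - 11/12)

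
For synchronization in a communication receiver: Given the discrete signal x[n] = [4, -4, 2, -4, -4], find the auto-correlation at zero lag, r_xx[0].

The auto-correlation at zero lag r_xx[0] equals the signal energy.
r_xx[0] = sum of x[n]^2 = 4^2 + (-4)^2 + 2^2 + (-4)^2 + (-4)^2
= 16 + 16 + 4 + 16 + 16 = 68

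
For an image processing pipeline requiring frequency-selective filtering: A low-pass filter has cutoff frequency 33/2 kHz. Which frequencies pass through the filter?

A low-pass filter passes all frequencies below the cutoff frequency 33/2 kHz and attenuates higher frequencies.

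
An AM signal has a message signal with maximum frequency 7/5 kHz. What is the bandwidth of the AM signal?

In AM (double-sideband), the bandwidth is twice the message frequency.
BW = 2 * f_m = 2 * 7/5 kHz = 14/5 kHz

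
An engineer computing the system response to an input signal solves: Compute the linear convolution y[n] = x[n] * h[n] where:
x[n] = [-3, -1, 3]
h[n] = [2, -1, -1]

y[n] = sum_k x[k]*h[n-k]. Output length = len(x) + len(h) - 1 = 3 + 3 - 1 = 5.
y[0] = -3*2 = -6
y[1] = -1*2 + -3*-1 = 1
y[2] = 3*2 + -1*-1 + -3*-1 = 10
y[3] = 3*-1 + -1*-1 = -2
y[4] = 3*-1 = -3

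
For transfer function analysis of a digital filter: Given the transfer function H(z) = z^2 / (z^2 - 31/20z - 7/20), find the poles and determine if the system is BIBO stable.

Poles are roots of the denominator: z^2 - 31/20z - 7/20 = 0.
Quadratic formula: z = [-(-31/20) +/- sqrt((-31/20)^2 - 4*(-7/20))] / 2
Discriminant = 961/400 + 7/5 = 1521/400; sqrt = 39/20.
z = (31/20 +/- 39/20) / 2 => z = 7/4 or z = -1/5.
|p1| = 7/4, |p2| = 1/5.
For BIBO stability, all poles must lie inside the unit circle (|p| < 1).
System is UNSTABLE since at least one |p| >= 1.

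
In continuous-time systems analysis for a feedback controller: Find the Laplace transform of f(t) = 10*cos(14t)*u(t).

Standard pair: cos(wt)*u(t) <-> s/(s^2+w^2)
With w = 14: L{10*cos(14t)*u(t)} = 10s/(s^2+196)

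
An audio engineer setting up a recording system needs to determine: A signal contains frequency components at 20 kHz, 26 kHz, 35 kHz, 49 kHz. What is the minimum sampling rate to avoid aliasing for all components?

The highest frequency component is f_max = 49 kHz.
Nyquist rate = 2 * f_max = 2 * 49 kHz = 98 kHz.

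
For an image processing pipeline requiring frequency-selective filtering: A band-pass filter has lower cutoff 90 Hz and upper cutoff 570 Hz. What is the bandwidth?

Bandwidth = f_high - f_low
= 570 Hz - 90 Hz = 480 Hz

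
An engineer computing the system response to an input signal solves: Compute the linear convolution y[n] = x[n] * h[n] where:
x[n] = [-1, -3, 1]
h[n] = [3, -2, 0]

y[n] = sum_k x[k]*h[n-k]. Output length = len(x) + len(h) - 1 = 3 + 3 - 1 = 5.
y[0] = -1*3 = -3
y[1] = -3*3 + -1*-2 = -7
y[2] = 1*3 + -3*-2 + -1*0 = 9
y[3] = 1*-2 + -3*0 = -2
y[4] = 1*0 = 0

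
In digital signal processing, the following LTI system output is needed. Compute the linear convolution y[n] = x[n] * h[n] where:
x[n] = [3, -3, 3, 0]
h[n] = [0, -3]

y[n] = sum_k x[k]*h[n-k]. Output length = len(x) + len(h) - 1 = 4 + 2 - 1 = 5.
y[0] = 3*0 = 0
y[1] = -3*0 + 3*-3 = -9
y[2] = 3*0 + -3*-3 = 9
y[3] = 0*0 + 3*-3 = -9
y[4] = 0*-3 = 0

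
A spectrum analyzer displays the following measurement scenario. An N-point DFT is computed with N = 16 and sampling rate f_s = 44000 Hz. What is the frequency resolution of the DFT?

DFT frequency resolution = f_s / N
= 44000 / 16 = 2750 Hz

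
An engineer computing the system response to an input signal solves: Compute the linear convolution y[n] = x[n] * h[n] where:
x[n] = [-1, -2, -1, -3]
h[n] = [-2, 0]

y[n] = sum_k x[k]*h[n-k]. Output length = len(x) + len(h) - 1 = 4 + 2 - 1 = 5.
y[0] = -1*-2 = 2
y[1] = -2*-2 + -1*0 = 4
y[2] = -1*-2 + -2*0 = 2
y[3] = -3*-2 + -1*0 = 6
y[4] = -3*0 = 0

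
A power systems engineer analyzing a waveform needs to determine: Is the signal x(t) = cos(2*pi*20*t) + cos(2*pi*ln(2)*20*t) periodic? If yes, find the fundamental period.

f1 = 20 Hz, f2 = 20*ln(2) Hz
Ratio f2/f1 = ln(2), which is irrational.
Since the frequency ratio is irrational, no common period exists.
The signal is not periodic.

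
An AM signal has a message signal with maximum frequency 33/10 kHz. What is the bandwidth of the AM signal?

In AM (double-sideband), the bandwidth is twice the message frequency.
BW = 2 * f_m = 2 * 33/10 kHz = 33/5 kHz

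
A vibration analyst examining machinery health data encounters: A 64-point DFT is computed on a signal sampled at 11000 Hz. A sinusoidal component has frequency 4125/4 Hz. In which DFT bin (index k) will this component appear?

DFT frequency resolution = f_s/N = 11000/64 = 1375/8 Hz
Bin index k = f_signal / resolution = 4125/4 / 1375/8 = 6
The signal frequency 4125/4 Hz falls in DFT bin k = 6.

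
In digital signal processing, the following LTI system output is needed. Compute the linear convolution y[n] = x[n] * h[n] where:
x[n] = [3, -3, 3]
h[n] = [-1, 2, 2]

y[n] = sum_k x[k]*h[n-k]. Output length = len(x) + len(h) - 1 = 3 + 3 - 1 = 5.
y[0] = 3*-1 = -3
y[1] = -3*-1 + 3*2 = 9
y[2] = 3*-1 + -3*2 + 3*2 = -3
y[3] = 3*2 + -3*2 = 0
y[4] = 3*2 = 6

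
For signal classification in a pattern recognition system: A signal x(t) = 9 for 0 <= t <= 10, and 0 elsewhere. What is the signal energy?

Energy = integral of |x(t)|^2 dt over the signal duration
= 9^2 * 10 = 81 * 10 = 810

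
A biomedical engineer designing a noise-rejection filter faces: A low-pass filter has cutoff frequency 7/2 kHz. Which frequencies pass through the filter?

A low-pass filter passes all frequencies below the cutoff frequency 7/2 kHz and attenuates higher frequencies.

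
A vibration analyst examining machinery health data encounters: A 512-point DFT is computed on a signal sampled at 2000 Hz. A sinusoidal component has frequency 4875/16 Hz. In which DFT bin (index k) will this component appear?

DFT frequency resolution = f_s/N = 2000/512 = 125/32 Hz
Bin index k = f_signal / resolution = 4875/16 / 125/32 = 78
The signal frequency 4875/16 Hz falls in DFT bin k = 78.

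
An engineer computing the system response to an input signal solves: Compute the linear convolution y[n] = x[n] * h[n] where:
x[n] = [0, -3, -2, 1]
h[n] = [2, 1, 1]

y[n] = sum_k x[k]*h[n-k]. Output length = len(x) + len(h) - 1 = 4 + 3 - 1 = 6.
y[0] = 0*2 = 0
y[1] = -3*2 + 0*1 = -6
y[2] = -2*2 + -3*1 + 0*1 = -7
y[3] = 1*2 + -2*1 + -3*1 = -3
y[4] = 1*1 + -2*1 = -1
y[5] = 1*1 = 1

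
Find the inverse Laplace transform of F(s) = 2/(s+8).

Standard pair: k/(s+a) <-> k*e^(-at)*u(t)
With k=2, a=8: f(t) = 2*e^(-8t)*u(t)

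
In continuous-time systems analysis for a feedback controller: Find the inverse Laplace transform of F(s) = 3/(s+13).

Standard pair: k/(s+a) <-> k*e^(-at)*u(t)
With k=3, a=13: f(t) = 3*e^(-13t)*u(t)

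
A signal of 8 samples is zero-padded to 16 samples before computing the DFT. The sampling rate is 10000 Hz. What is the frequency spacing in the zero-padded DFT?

Original DFT: N = 8, resolution = f_s/N = 10000/8 = 1250 Hz
Zero-padded DFT: N = 16, resolution = f_s/N = 10000/16 = 625 Hz
Zero-padding interpolates the spectrum (finer frequency grid)
but does NOT improve the true spectral resolution (ability to resolve close frequencies).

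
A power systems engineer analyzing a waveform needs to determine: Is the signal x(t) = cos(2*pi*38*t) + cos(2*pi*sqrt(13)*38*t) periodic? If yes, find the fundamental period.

f1 = 38 Hz, f2 = 38*sqrt(13) Hz
Ratio f2/f1 = sqrt(13), which is irrational.
Since the frequency ratio is irrational, no common period exists.
The signal is not periodic.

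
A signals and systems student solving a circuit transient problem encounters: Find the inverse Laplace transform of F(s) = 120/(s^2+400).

Standard pair: w/(s^2+w^2) <-> sin(wt)*u(t)
Recognize w^2 = 400, so w = 20; numerator 120 = 6*20.
f(t) = 6*sin(20t)*u(t)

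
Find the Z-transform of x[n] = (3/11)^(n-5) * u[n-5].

Time-shifting property: if X(z) = Z{x[n]}, then Z{x[n-d]} = z^(-d) * X(z)
X(z) = z/(z - 3/11) for x[n] = (3/11)^n * u[n]
Z{x[n-5]} = z^(-5) * z/(z - 3/11) = z^(-4)/(z - 3/11)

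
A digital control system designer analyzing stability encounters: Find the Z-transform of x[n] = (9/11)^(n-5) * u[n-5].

Time-shifting property: if X(z) = Z{x[n]}, then Z{x[n-d]} = z^(-d) * X(z)
X(z) = z/(z - 9/11) for x[n] = (9/11)^n * u[n]
Z{x[n-5]} = z^(-5) * z/(z - 9/11) = z^(-4)/(z - 9/11)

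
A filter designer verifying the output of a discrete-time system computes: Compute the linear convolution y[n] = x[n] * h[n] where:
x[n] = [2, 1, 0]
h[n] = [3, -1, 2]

y[n] = sum_k x[k]*h[n-k]. Output length = len(x) + len(h) - 1 = 3 + 3 - 1 = 5.
y[0] = 2*3 = 6
y[1] = 1*3 + 2*-1 = 1
y[2] = 0*3 + 1*-1 + 2*2 = 3
y[3] = 0*-1 + 1*2 = 2
y[4] = 0*2 = 0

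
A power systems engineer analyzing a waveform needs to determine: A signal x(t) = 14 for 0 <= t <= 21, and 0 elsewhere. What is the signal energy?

Energy = integral of |x(t)|^2 dt over the signal duration
= 14^2 * 21 = 196 * 21 = 4116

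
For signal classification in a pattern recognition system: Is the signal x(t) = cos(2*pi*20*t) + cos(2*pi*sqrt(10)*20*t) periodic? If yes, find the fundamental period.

f1 = 20 Hz, f2 = 20*sqrt(10) Hz
Ratio f2/f1 = sqrt(10), which is irrational.
Since the frequency ratio is irrational, no common period exists.
The signal is not periodic.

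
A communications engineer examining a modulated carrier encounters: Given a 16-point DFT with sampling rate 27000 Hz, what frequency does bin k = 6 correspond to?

The frequency of DFT bin k is: f_k = k * f_s / N
f_6 = 6 * 27000 / 16 = 10125 Hz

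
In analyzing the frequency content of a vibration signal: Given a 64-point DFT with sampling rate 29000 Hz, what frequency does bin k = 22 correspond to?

The frequency of DFT bin k is: f_k = k * f_s / N
f_22 = 22 * 29000 / 64 = 39875/4 Hz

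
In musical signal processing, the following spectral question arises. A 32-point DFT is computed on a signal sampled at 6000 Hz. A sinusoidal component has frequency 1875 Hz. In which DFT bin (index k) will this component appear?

DFT frequency resolution = f_s/N = 6000/32 = 375/2 Hz
Bin index k = f_signal / resolution = 1875 / 375/2 = 10
The signal frequency 1875 Hz falls in DFT bin k = 10.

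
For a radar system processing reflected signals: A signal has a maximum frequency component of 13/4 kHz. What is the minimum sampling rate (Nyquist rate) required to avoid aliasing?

By the Nyquist-Shannon sampling theorem,
the minimum sampling rate (Nyquist rate) must be at least 2 * f_max.
Nyquist rate = 2 * 13/4 kHz = 13/2 kHz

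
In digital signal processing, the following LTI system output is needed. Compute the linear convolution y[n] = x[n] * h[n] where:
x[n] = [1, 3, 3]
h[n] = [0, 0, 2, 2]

y[n] = sum_k x[k]*h[n-k]. Output length = len(x) + len(h) - 1 = 3 + 4 - 1 = 6.
y[0] = 1*0 = 0
y[1] = 3*0 + 1*0 = 0
y[2] = 3*0 + 3*0 + 1*2 = 2
y[3] = 3*0 + 3*2 + 1*2 = 8
y[4] = 3*2 + 3*2 = 12
y[5] = 3*2 = 6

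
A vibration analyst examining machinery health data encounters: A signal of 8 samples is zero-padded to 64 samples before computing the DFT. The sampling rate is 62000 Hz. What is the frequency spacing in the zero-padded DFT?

Original DFT: N = 8, resolution = f_s/N = 62000/8 = 7750 Hz
Zero-padded DFT: N = 64, resolution = f_s/N = 62000/64 = 3875/4 Hz
Zero-padding interpolates the spectrum (finer frequency grid)
but does NOT improve the true spectral resolution (ability to resolve close frequencies).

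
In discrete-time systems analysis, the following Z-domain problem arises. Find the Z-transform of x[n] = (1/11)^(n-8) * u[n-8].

Time-shifting property: if X(z) = Z{x[n]}, then Z{x[n-d]} = z^(-d) * X(z)
X(z) = z/(z - 1/11) for x[n] = (1/11)^n * u[n]
Z{x[n-8]} = z^(-8) * z/(z - 1/11) = z^(-7)/(z - 1/11)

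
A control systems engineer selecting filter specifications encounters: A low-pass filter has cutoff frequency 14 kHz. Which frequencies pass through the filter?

A low-pass filter passes all frequencies below the cutoff frequency 14 kHz and attenuates higher frequencies.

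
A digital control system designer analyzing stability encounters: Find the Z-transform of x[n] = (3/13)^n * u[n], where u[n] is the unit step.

The Z-transform of a^n * u[n] is z/(z-a) for |z| > |a|.
Here a = 3/13, so X(z) = z/(z - (3/13)) = 13z/(13z - 3)
ROC: |z| > 3/13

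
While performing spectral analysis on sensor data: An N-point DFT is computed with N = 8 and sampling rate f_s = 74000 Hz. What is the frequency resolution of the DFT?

DFT frequency resolution = f_s / N
= 74000 / 8 = 9250 Hz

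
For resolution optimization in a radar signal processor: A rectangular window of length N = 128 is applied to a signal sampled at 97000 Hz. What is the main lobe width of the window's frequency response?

For a rectangular window of length N,
the main lobe width in frequency is 2*f_s/N.
= 2*97000/128 = 12125/8 Hz
This determines the minimum frequency separation for resolving two sinusoids.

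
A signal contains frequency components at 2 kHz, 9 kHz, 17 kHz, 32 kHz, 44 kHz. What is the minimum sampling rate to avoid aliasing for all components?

The highest frequency component is f_max = 44 kHz.
Nyquist rate = 2 * f_max = 2 * 44 kHz = 88 kHz.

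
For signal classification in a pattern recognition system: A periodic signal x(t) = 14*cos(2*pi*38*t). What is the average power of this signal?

Average power of A*cos(wt) is A^2/2.
P = 14^2 / 2 = 196/2 = 98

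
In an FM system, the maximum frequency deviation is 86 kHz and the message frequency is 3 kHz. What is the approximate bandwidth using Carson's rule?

Carson's rule: BW = 2*(delta_f + f_m)
= 2*(86 + 3) kHz = 178 kHz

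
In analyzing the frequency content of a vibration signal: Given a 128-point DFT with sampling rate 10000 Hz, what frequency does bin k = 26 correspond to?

The frequency of DFT bin k is: f_k = k * f_s / N
f_26 = 26 * 10000 / 128 = 8125/4 Hz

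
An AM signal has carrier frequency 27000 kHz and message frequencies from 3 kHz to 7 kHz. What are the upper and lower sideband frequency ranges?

Upper sideband (USB) = fc + [fm_low, fm_high] = 27000 + [3, 7] = [27003, 27007] kHz
Lower sideband (LSB) = fc - [fm_high, fm_low] = 27000 - [7, 3] = [26993, 26997] kHz
Total occupied spectrum: 26993 kHz to 27007 kHz (plus carrier at 27000 kHz)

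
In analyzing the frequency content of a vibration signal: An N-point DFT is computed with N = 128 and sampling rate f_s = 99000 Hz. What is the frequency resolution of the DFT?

DFT frequency resolution = f_s / N
= 99000 / 128 = 12375/16 Hz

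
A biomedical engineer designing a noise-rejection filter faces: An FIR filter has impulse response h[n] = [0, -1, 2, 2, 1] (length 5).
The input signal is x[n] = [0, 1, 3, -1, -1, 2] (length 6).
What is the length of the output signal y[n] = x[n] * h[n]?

For linear convolution, the output length is:
len(y) = len(x) + len(h) - 1 = 6 + 5 - 1 = 10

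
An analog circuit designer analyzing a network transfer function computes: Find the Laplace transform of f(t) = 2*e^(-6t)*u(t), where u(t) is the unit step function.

Standard Laplace transform pair:
e^(-at)*u(t) <-> 1/(s+a)
With a = 6: L{2*e^(-6t)*u(t)} = 2/(s+6), ROC: Re(s) > -6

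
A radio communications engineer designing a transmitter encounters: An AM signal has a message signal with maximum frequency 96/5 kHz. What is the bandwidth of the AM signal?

In AM (double-sideband), the bandwidth is twice the message frequency.
BW = 2 * f_m = 2 * 96/5 kHz = 192/5 kHz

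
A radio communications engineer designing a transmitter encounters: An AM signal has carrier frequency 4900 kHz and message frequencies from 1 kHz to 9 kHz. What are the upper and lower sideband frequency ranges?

Upper sideband (USB) = fc + [fm_low, fm_high] = 4900 + [1, 9] = [4901, 4909] kHz
Lower sideband (LSB) = fc - [fm_high, fm_low] = 4900 - [9, 1] = [4891, 4899] kHz
Total occupied spectrum: 4891 kHz to 4909 kHz (plus carrier at 4900 kHz)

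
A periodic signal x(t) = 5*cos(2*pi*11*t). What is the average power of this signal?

Average power of A*cos(wt) is A^2/2.
P = 5^2 / 2 = 25/2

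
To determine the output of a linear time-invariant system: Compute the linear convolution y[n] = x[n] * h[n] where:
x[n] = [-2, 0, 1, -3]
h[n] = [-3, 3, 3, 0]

y[n] = sum_k x[k]*h[n-k]. Output length = len(x) + len(h) - 1 = 4 + 4 - 1 = 7.
y[0] = -2*-3 = 6
y[1] = 0*-3 + -2*3 = -6
y[2] = 1*-3 + 0*3 + -2*3 = -9
y[3] = -3*-3 + 1*3 + 0*3 + -2*0 = 12
y[4] = -3*3 + 1*3 + 0*0 = -6
y[5] = -3*3 + 1*0 = -9
y[6] = -3*0 = 0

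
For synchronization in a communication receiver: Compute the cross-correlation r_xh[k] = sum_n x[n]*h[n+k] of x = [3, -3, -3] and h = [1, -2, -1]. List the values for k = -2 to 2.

Both sequences indexed from 0 and zero outside their support.
Lags with overlap: k = -2 to 2.
  r_xh[-2] = x[2]*h[0] = -3
  r_xh[-1] = x[1]*h[0] + x[2]*h[1] = 3
  r_xh[0] = x[0]*h[0] + x[1]*h[1] + x[2]*h[2] = 12
  r_xh[1] = x[0]*h[1] + x[1]*h[2] = -3
  r_xh[2] = x[0]*h[2] = -3
r_xh = [-3, 3, 12, -3, -3] (for k = -2, ..., 2)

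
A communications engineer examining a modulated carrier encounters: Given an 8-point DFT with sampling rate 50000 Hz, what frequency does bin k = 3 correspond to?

The frequency of DFT bin k is: f_k = k * f_s / N
f_3 = 3 * 50000 / 8 = 18750 Hz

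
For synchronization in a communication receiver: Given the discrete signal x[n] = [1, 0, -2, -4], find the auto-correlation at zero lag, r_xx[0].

The auto-correlation at zero lag r_xx[0] equals the signal energy.
r_xx[0] = sum of x[n]^2 = 1^2 + 0^2 + (-2)^2 + (-4)^2
= 1 + 0 + 4 + 16 = 21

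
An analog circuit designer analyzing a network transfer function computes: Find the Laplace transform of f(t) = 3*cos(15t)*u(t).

Standard pair: cos(wt)*u(t) <-> s/(s^2+w^2)
With w = 15: L{3*cos(15t)*u(t)} = 3s/(s^2+225)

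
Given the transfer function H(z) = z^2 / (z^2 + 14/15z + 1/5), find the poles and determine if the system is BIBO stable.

Poles are roots of the denominator: z^2 + 14/15z + 1/5 = 0.
Quadratic formula: z = [-(14/15) +/- sqrt((14/15)^2 - 4*(1/5))] / 2
Discriminant = 196/225 - 4/5 = 16/225; sqrt = 4/15.
z = (-14/15 +/- 4/15) / 2 => z = -1/3 or z = -3/5.
|p1| = 3/5, |p2| = 1/3.
For BIBO stability, all poles must lie inside the unit circle (|p| < 1).
System is STABLE since both |p| < 1.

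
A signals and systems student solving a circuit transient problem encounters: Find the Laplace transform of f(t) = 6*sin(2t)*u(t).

Standard pair: sin(wt)*u(t) <-> w/(s^2+w^2)
With w = 2: L{6*sin(2t)*u(t)} = 12/(s^2+4)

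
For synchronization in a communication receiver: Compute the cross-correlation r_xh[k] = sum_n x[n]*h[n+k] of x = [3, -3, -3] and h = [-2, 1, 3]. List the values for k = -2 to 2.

Both sequences indexed from 0 and zero outside their support.
Lags with overlap: k = -2 to 2.
  r_xh[-2] = x[2]*h[0] = 6
  r_xh[-1] = x[1]*h[0] + x[2]*h[1] = 3
  r_xh[0] = x[0]*h[0] + x[1]*h[1] + x[2]*h[2] = -18
  r_xh[1] = x[0]*h[1] + x[1]*h[2] = -6
  r_xh[2] = x[0]*h[2] = 9
r_xh = [6, 3, -18, -6, 9] (for k = -2, ..., 2)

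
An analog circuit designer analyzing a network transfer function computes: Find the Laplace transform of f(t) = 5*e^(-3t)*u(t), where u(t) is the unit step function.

Standard Laplace transform pair:
e^(-at)*u(t) <-> 1/(s+a)
With a = 3: L{5*e^(-3t)*u(t)} = 5/(s+3), ROC: Re(s) > -3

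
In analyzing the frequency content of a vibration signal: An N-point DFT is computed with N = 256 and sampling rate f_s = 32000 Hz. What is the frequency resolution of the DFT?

DFT frequency resolution = f_s / N
= 32000 / 256 = 125 Hz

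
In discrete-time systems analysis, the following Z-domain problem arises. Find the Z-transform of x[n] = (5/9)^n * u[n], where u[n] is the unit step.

The Z-transform of a^n * u[n] is z/(z-a) for |z| > |a|.
Here a = 5/9, so X(z) = z/(z - (5/9)) = 9z/(9z - 5)
ROC: |z| > 5/9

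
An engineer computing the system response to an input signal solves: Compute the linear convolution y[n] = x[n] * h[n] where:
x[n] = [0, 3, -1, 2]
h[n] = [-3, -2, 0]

y[n] = sum_k x[k]*h[n-k]. Output length = len(x) + len(h) - 1 = 4 + 3 - 1 = 6.
y[0] = 0*-3 = 0
y[1] = 3*-3 + 0*-2 = -9
y[2] = -1*-3 + 3*-2 + 0*0 = -3
y[3] = 2*-3 + -1*-2 + 3*0 = -4
y[4] = 2*-2 + -1*0 = -4
y[5] = 2*0 = 0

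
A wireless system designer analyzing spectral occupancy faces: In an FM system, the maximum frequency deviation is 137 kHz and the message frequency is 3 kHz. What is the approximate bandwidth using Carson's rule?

Carson's rule: BW = 2*(delta_f + f_m)
= 2*(137 + 3) kHz = 280 kHz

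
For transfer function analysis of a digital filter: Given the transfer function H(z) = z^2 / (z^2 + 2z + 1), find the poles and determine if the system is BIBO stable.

Poles are roots of the denominator: z^2 + 2z + 1 = 0.
Quadratic formula: z = [-(2) +/- sqrt((2)^2 - 4*(1))] / 2
Discriminant = 4 - 4 = 0; sqrt = 0.
z = (-2 +/- 0) / 2 = -1 (repeated root).
|p1| = 1, |p2| = 1.
For BIBO stability, all poles must lie inside the unit circle (|p| < 1).
System is UNSTABLE since at least one |p| >= 1.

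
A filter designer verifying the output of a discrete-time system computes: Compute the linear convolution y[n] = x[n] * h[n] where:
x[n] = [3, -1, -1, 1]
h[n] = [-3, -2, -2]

y[n] = sum_k x[k]*h[n-k]. Output length = len(x) + len(h) - 1 = 4 + 3 - 1 = 6.
y[0] = 3*-3 = -9
y[1] = -1*-3 + 3*-2 = -3
y[2] = -1*-3 + -1*-2 + 3*-2 = -1
y[3] = 1*-3 + -1*-2 + -1*-2 = 1
y[4] = 1*-2 + -1*-2 = 0
y[5] = 1*-2 = -2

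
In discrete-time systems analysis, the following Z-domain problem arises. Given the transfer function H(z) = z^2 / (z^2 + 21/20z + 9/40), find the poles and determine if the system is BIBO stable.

Poles are roots of the denominator: z^2 + 21/20z + 9/40 = 0.
Quadratic formula: z = [-(21/20) +/- sqrt((21/20)^2 - 4*(9/40))] / 2
Discriminant = 441/400 - 9/10 = 81/400; sqrt = 9/20.
z = (-21/20 +/- 9/20) / 2 => z = -3/10 or z = -3/4.
|p1| = 3/10, |p2| = 3/4.
For BIBO stability, all poles must lie inside the unit circle (|p| < 1).
System is STABLE since both |p| < 1.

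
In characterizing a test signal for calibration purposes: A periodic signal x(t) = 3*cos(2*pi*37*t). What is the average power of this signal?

Average power of A*cos(wt) is A^2/2.
P = 3^2 / 2 = 9/2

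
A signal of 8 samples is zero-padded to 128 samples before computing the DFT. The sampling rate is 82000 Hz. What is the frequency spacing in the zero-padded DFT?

Original DFT: N = 8, resolution = f_s/N = 82000/8 = 10250 Hz
Zero-padded DFT: N = 128, resolution = f_s/N = 82000/128 = 5125/8 Hz
Zero-padding interpolates the spectrum (finer frequency grid)
but does NOT improve the true spectral resolution (ability to resolve close frequencies).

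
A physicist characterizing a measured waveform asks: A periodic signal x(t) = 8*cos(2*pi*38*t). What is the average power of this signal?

Average power of A*cos(wt) is A^2/2.
P = 8^2 / 2 = 64/2 = 32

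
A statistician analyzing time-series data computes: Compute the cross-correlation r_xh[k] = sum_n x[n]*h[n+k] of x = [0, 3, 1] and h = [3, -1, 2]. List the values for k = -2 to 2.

Both sequences indexed from 0 and zero outside their support.
Lags with overlap: k = -2 to 2.
  r_xh[-2] = x[2]*h[0] = 3
  r_xh[-1] = x[1]*h[0] + x[2]*h[1] = 8
  r_xh[0] = x[0]*h[0] + x[1]*h[1] + x[2]*h[2] = -1
  r_xh[1] = x[0]*h[1] + x[1]*h[2] = 6
  r_xh[2] = x[0]*h[2] = 0
r_xh = [3, 8, -1, 6, 0] (for k = -2, ..., 2)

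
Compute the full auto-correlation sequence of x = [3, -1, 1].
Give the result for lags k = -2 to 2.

r_xx[k] = sum_m x[m]*x[m+k], indexed from 0, for k = -2 to 2:
  r_xx[-2] = x[2]*x[0] = 3
  r_xx[-1] = x[1]*x[0] + x[2]*x[1] = -4
  r_xx[0] = x[0]*x[0] + x[1]*x[1] + x[2]*x[2] = 11
  r_xx[1] = x[0]*x[1] + x[1]*x[2] = -4
  r_xx[2] = x[0]*x[2] = 3
r_xx = [3, -4, 11, -4, 3]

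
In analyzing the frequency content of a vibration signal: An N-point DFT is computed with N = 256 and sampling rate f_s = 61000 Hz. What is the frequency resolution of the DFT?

DFT frequency resolution = f_s / N
= 61000 / 256 = 7625/32 Hz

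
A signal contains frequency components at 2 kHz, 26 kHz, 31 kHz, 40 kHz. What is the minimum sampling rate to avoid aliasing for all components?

The highest frequency component is f_max = 40 kHz.
Nyquist rate = 2 * f_max = 2 * 40 kHz = 80 kHz.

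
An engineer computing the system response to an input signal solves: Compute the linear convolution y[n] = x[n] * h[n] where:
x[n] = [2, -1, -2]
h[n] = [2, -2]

y[n] = sum_k x[k]*h[n-k]. Output length = len(x) + len(h) - 1 = 3 + 2 - 1 = 4.
y[0] = 2*2 = 4
y[1] = -1*2 + 2*-2 = -6
y[2] = -2*2 + -1*-2 = -2
y[3] = -2*-2 = 4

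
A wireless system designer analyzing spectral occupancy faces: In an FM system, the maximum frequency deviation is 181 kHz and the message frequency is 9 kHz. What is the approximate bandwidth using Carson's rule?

Carson's rule: BW = 2*(delta_f + f_m)
= 2*(181 + 9) kHz = 380 kHz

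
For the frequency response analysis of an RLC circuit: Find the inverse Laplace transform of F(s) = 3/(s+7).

Standard pair: k/(s+a) <-> k*e^(-at)*u(t)
With k=3, a=7: f(t) = 3*e^(-7t)*u(t)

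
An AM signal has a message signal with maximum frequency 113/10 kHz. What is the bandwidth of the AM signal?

In AM (double-sideband), the bandwidth is twice the message frequency.
BW = 2 * f_m = 2 * 113/10 kHz = 113/5 kHz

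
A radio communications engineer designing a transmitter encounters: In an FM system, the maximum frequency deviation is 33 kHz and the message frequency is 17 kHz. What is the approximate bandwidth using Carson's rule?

Carson's rule: BW = 2*(delta_f + f_m)
= 2*(33 + 17) kHz = 100 kHz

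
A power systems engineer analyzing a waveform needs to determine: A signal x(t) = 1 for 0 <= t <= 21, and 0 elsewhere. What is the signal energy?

Energy = integral of |x(t)|^2 dt over the signal duration
= 1^2 * 21 = 1 * 21 = 21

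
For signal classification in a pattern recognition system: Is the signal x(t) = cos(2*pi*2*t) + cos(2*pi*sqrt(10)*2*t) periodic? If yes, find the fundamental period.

f1 = 2 Hz, f2 = 2*sqrt(10) Hz
Ratio f2/f1 = sqrt(10), which is irrational.
Since the frequency ratio is irrational, no common period exists.
The signal is not periodic.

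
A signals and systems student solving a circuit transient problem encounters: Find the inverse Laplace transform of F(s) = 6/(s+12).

Standard pair: k/(s+a) <-> k*e^(-at)*u(t)
With k=6, a=12: f(t) = 6*e^(-12t)*u(t)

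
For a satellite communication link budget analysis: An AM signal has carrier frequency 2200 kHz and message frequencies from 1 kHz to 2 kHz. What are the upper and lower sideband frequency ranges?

Upper sideband (USB) = fc + [fm_low, fm_high] = 2200 + [1, 2] = [2201, 2202] kHz
Lower sideband (LSB) = fc - [fm_high, fm_low] = 2200 - [2, 1] = [2198, 2199] kHz
Total occupied spectrum: 2198 kHz to 2202 kHz (plus carrier at 2200 kHz)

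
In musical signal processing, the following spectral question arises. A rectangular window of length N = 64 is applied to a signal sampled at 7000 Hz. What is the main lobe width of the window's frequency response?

For a rectangular window of length N,
the main lobe width in frequency is 2*f_s/N.
= 2*7000/64 = 875/4 Hz
This determines the minimum frequency separation for resolving two sinusoids.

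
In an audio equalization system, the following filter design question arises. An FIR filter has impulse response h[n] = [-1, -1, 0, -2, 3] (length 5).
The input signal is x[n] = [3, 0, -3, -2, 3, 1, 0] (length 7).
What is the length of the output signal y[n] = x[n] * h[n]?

For linear convolution, the output length is:
len(y) = len(x) + len(h) - 1 = 7 + 5 - 1 = 11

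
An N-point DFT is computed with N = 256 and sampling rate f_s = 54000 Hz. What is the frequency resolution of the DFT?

DFT frequency resolution = f_s / N
= 54000 / 256 = 3375/16 Hz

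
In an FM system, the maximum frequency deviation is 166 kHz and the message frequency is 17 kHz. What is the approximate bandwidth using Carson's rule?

Carson's rule: BW = 2*(delta_f + f_m)
= 2*(166 + 17) kHz = 366 kHz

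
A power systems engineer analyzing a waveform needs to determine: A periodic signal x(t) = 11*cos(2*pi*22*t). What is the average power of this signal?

Average power of A*cos(wt) is A^2/2.
P = 11^2 / 2 = 121/2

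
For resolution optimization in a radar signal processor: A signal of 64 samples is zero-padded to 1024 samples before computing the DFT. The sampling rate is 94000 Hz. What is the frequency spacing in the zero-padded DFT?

Original DFT: N = 64, resolution = f_s/N = 94000/64 = 5875/4 Hz
Zero-padded DFT: N = 1024, resolution = f_s/N = 94000/1024 = 5875/64 Hz
Zero-padding interpolates the spectrum (finer frequency grid)
but does NOT improve the true spectral resolution (ability to resolve close frequencies).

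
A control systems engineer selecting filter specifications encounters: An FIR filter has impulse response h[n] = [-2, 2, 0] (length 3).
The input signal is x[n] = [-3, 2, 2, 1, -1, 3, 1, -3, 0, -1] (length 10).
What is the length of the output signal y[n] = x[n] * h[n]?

For linear convolution, the output length is:
len(y) = len(x) + len(h) - 1 = 10 + 3 - 1 = 12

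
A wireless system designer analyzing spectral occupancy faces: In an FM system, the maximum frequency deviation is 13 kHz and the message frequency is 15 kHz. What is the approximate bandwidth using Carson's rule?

Carson's rule: BW = 2*(delta_f + f_m)
= 2*(13 + 15) kHz = 56 kHz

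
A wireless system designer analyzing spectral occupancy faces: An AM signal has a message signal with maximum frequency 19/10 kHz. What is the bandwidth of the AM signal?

In AM (double-sideband), the bandwidth is twice the message frequency.
BW = 2 * f_m = 2 * 19/10 kHz = 19/5 kHz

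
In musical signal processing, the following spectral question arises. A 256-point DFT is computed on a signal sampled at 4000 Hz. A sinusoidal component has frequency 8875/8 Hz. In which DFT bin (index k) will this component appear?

DFT frequency resolution = f_s/N = 4000/256 = 125/8 Hz
Bin index k = f_signal / resolution = 8875/8 / 125/8 = 71
The signal frequency 8875/8 Hz falls in DFT bin k = 71.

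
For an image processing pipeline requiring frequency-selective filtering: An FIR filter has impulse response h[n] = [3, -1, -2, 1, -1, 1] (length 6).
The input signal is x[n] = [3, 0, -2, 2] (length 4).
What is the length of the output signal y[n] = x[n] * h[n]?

For linear convolution, the output length is:
len(y) = len(x) + len(h) - 1 = 4 + 6 - 1 = 9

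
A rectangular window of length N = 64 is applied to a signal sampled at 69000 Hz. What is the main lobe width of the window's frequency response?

For a rectangular window of length N,
the main lobe width in frequency is 2*f_s/N.
= 2*69000/64 = 8625/4 Hz
This determines the minimum frequency separation for resolving two sinusoids.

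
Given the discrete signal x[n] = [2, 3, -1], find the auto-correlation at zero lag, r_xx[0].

The auto-correlation at zero lag r_xx[0] equals the signal energy.
r_xx[0] = sum of x[n]^2 = 2^2 + 3^2 + (-1)^2
= 4 + 9 + 1 = 14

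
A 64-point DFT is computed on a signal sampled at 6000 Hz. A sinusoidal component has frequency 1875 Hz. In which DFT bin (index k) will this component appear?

DFT frequency resolution = f_s/N = 6000/64 = 375/4 Hz
Bin index k = f_signal / resolution = 1875 / 375/4 = 20
The signal frequency 1875 Hz falls in DFT bin k = 20.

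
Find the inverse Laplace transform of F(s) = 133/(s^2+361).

Standard pair: w/(s^2+w^2) <-> sin(wt)*u(t)
Recognize w^2 = 361, so w = 19; numerator 133 = 7*19.
f(t) = 7*sin(19t)*u(t)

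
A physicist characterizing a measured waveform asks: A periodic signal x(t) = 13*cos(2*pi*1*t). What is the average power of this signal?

Average power of A*cos(wt) is A^2/2.
P = 13^2 / 2 = 169/2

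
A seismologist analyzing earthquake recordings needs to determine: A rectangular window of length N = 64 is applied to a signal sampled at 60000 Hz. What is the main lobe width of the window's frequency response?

For a rectangular window of length N,
the main lobe width in frequency is 2*f_s/N.
= 2*60000/64 = 1875 Hz
This determines the minimum frequency separation for resolving two sinusoids.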